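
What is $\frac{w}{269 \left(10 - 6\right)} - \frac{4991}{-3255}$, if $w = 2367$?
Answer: $\frac{60253}{16140} \approx 3.7331$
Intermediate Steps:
$\frac{w}{269 \left(10 - 6\right)} - \frac{4991}{-3255} = \frac{2367}{269 \left(10 - 6\right)} - \frac{4991}{-3255} = \frac{2367}{269 \left(10 - 6\right)} - - \frac{23}{15} = \frac{2367}{269 \cdot 4} + \frac{23}{15} = \frac{2367}{1076} + \frac{23}{15} = \frac{60253}{16140}$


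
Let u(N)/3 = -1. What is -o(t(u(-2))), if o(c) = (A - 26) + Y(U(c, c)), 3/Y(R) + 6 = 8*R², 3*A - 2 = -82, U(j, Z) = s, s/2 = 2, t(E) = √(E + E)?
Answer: 19267/366 ≈ 52.642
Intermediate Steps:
u(N) = -3 (u(N) = 3*(-1) = -3)
t(E) = √2*√E (t(E) = √(2*E) = √2*√E)
s = 4 (s = 2*2 = 4)
U(j, Z) = 4
A = -80/3 (A = ⅔ + (⅓)*(-82) = ⅔ - 82/3 = -80/3 ≈ -26.667)
Y(R) = 3/(-6 + 8*R²)
o(c) = -19267/366 (o(c) = (-80/3 - 26) + 3/(2*(-3 + 4*4²)) = -158/3 + 3/(2*(-3 + 4*16)) = -158/3 + 3/(2*(-3 + 64)) = -158/3 + (3/2)/61 = -158/3 + (3/2)*(1/61) = -158/3 + 3/122 = -19267/366)
-o(t(u(-2))) = -1*(-19267/366) = 19267/366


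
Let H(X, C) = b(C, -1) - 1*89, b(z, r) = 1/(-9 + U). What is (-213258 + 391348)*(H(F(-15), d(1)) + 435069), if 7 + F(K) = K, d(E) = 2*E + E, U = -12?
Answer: 1626777174110/21 ≈ 7.7466e+10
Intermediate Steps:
d(E) = 3*E
F(K) = -7 + K
b(z, r) = -1/21 (b(z, r) = 1/(-9 - 12) = 1/(-21) = -1/21)
H(X, C) = -1870/21 (H(X, C) = -1/21 - 1*89 = -1/21 - 89 = -1870/21)
(-213258 + 391348)*(H(F(-15), d(1)) + 435069) = (-213258 + 391348)*(-1870/21 + 435069) = 178090*(9134579/21) = 1626777174110/21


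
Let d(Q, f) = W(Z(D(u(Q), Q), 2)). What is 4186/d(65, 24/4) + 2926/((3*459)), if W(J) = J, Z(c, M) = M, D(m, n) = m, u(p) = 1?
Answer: 2884987/1377 ≈ 2095.1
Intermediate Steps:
d(Q, f) = 2
4186/d(65, 24/4) + 2926/((3*459)) = 4186/2 + 2926/((3*459)) = 4186*(1/2) + 2926/1377 = 2093 + 2926*(1/1377) = 2093 + 2926/1377 = 2884987/1377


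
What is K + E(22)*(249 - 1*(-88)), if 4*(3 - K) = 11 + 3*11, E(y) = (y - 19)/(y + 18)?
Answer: 691/40 ≈ 17.275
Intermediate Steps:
E(y) = (-19 + y)/(18 + y)
K = -8 (K = 3 - (11 + 3*11)/4 = 3 - (11 + 33)/4 = 3 - 1/4*44 = 3 - 11 = -8)
K + E(22)*(249 - 1*(-88)) = -8 + ((-19 + 22)/(18 + 22))*(249 - 1*(-88)) = -8 + (3/40)*(249 + 88) = -8 + ((1/40)*3)*337 = -8 + (3/40)*337 = -8 + 1011/40 = 691/40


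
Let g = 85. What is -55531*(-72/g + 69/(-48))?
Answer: 172534817/1360 ≈ 1.2686e+5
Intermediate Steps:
-55531*(-72/g + 69/(-48)) = -55531*(-72/85 + 69/(-48)) = -55531*(-72*1/85 + 69*(-1/48)) = -55531*(-72/85 - 23/16) = -55531*(-3107/1360) = 172534817/1360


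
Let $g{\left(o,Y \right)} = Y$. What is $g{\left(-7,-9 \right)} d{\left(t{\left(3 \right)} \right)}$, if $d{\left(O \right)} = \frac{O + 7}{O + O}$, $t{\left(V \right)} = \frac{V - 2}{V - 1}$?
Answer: $- \frac{135}{2} \approx -67.5$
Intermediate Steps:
$t{\left(V \right)} = \frac{-2 + V}{-1 + V}$
$d{\left(O \right)} = \frac{7 + O}{2 O}$
$g{\left(-7,-9 \right)} d{\left(t{\left(3 \right)} \right)} = - 9 \frac{7 + \frac{-2 + 3}{-1 + 3}}{2 \frac{-2 + 3}{-1 + 3}} = - 9 \frac{7 + \frac{1}{2} \cdot 1}{2 \cdot \frac{1}{2} \cdot 1} = - 9 \frac{\frac{1}{\frac{1}{2}} \left(7 + \frac{1}{2}\right)}{2} = - 9 \cdot \frac{1}{2} \cdot 2 \cdot \frac{15}{2} = \left(-9\right) \frac{15}{2} = - \frac{135}{2}$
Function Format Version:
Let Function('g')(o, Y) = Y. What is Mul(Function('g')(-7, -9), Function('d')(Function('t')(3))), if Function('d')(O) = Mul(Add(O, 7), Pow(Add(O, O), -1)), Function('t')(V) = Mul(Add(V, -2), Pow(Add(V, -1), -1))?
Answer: Rational(-135, 2) ≈ -67.500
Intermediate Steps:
Function('t')(V) = Mul(Pow(Add(-1, V), -1), Add(-2, V)) (Function('t')(V) = Mul(Add(-2, V), Pow(Add(-1, V), -1)) = Mul(Pow(Add(-1, V), -1), Add(-2, V)))
Function('d')(O) = Mul(Rational(1, 2), Pow(O, -1), Add(7, O)) (Function('d')(O) = Mul(Add(7, O), Pow(Mul(2, O), -1)) = Mul(Add(7, O), Mul(Rational(1, 2), Pow(O, -1))) = Mul(Rational(1, 2), Pow(O, -1), Add(7, O)))
Mul(Function('g')(-7, -9), Function('d')(Function('t')(3))) = Mul(-9, Mul(Rational(1, 2), Pow(Mul(Pow(Add(-1, 3), -1), Add(-2, 3)), -1), Add(7, Mul(Pow(Add(-1, 3), -1), Add(-2, 3))))) = Mul(-9, Mul(Rational(1, 2), Pow(Mul(Pow(2, -1), 1), -1), Add(7, Mul(Pow(2, -1), 1)))) = Mul(-9, Mul(Rational(1, 2), Pow(Mul(Rational(1, 2), 1), -1), Add(7, Mul(Rational(1, 2), 1)))) = Mul(-9, Mul(Rational(1, 2), Pow(Rational(1, 2), -1), Add(7, Rational(1, 2)))) = Mul(-9, Mul(Rational(1, 2), 2, Rational(15, 2))) = Mul(-9, Rational(15, 2)) = Rational(-135, 2)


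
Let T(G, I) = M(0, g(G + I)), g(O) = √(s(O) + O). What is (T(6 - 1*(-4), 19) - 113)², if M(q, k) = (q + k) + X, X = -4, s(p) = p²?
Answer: (117 - √870)² ≈ 7657.0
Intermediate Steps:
g(O) = √(O + O²) (g(O) = √(O² + O) = √(O + O²))
M(q, k) = -4 + k + q (M(q, k) = (q + k) - 4 = (k + q) - 4 = -4 + k + q)
T(G, I) = -4 + √((G + I)*(1 + G + I)) (T(G, I) = -4 + √((G + I)*(1 + (G + I))) + 0 = -4 + √((G + I)*(1 + G + I)) + 0 = -4 + √((G + I)*(1 + G + I)))
(T(6 - 1*(-4), 19) - 113)² = ((-4 + √((6 - 1*(-4)) + 19 + ((6 - 1*(-4)) + 19)²)) - 113)² = ((-4 + √((6 + 4) + 19 + ((6 + 4) + 19)²)) - 113)² = ((-4 + √(10 + 19 + (10 + 19)²)) - 113)² = ((-4 + √(10 + 19 + 29²)) - 113)² = ((-4 + √(10 + 19 + 841)) - 113)² = ((-4 + √870) - 113)² = (-117 + √870)²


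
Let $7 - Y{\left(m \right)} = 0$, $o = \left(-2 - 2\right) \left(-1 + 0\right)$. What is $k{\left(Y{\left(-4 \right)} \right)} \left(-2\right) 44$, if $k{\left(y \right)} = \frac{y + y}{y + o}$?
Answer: $-112$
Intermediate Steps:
$o = 4$ ($o = \left(-4\right) \left(-1\right) = 4$)
$Y{\left(m \right)} = 7$ ($Y{\left(m \right)} = 7 - 0 = 7 + 0 = 7$)
$k{\left(y \right)} = \frac{2 y}{4 + y}$ ($k{\left(y \right)} = \frac{y + y}{y + 4} = \frac{2 y}{4 + y}$)
$k{\left(Y{\left(-4 \right)} \right)} \left(-2\right) 44 = 2 \cdot 7 \frac{1}{4 + 7} \left(-2\right) 44 = 2 \cdot 7 \cdot \frac{1}{11} \left(-2\right) 44 = \frac{14}{11} \left(-2\right) 44 = \left(- \frac{28}{11}\right) 44 = -112$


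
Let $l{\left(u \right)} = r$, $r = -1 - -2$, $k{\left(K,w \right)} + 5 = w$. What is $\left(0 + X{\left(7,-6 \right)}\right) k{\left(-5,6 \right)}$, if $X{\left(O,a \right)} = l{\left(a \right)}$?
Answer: $1$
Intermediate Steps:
$k{\left(K,w \right)} = -5 + w$
$r = 1$ ($r = -1 + 2 = 1$)
$l{\left(u \right)} = 1$
$X{\left(O,a \right)} = 1$
$\left(0 + X{\left(7,-6 \right)}\right) k{\left(-5,6 \right)} = \left(0 + 1\right) \left(-5 + 6\right) = 1 \cdot 1 = 1$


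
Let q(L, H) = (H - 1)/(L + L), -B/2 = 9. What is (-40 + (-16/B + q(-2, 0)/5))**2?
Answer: 49434961/32400 ≈ 1525.8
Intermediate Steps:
B = -18 (B = -2*9 = -18)
q(L, H) = (-1 + H)/(2*L) (q(L, H) = (-1 + H)/((2*L)) = (-1 + H)*(1/(2*L)) = (-1 + H)/(2*L))
(-40 + (-16/B + q(-2, 0)/5))**2 = (-40 + (-16/(-18) + ((1/2)*(-1 + 0)/(-2))/5))**2 = (-40 + (-16*(-1/18) + ((1/2)*(-1/2)*(-1))*(1/5)))**2 = (-40 + (8/9 + (1/4)*(1/5)))**2 = (-40 + (8/9 + 1/20))**2 = (-40 + 169/180)**2 = (-7031/180)**2 = 49434961/32400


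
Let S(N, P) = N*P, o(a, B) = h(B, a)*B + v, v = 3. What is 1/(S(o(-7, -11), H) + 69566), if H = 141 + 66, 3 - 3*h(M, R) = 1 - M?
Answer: 1/77018 ≈ 1.2984e-5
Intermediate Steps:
h(M, R) = 2/3 + M/3 (h(M, R) = 1 - (1 - M)/3 = 1 + (-1/3 + M/3) = 2/3 + M/3)
o(a, B) = 3 + B*(2/3 + B/3) (o(a, B) = (2/3 + B/3)*B + 3 = B*(2/3 + B/3) + 3 = 3 + B*(2/3 + B/3))
H = 207
1/(S(o(-7, -11), H) + 69566) = 1/((3 + (1/3)*(-11)*(2 - 11))*207 + 69566) = 1/((3 + (1/3)*(-11)*(-9))*207 + 69566) = 1/((3 + 33)*207 + 69566) = 1/(36*207 + 69566) = 1/(7452 + 69566) = 1/77018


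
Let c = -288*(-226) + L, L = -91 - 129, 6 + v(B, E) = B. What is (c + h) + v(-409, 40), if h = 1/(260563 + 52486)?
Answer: 20176947198/313049 ≈ 64453.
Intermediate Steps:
h = 1/313049 ≈ 3.1944e-6
v(B, E) = -6 + B
L = -220
c = 64868 (c = -288*(-226) - 220 = 65088 - 220 = 64868)
(c + h) + v(-409, 40) = (64868 + 1/313049) + (-6 - 409) = 20306862533/313049 - 415 = 20176947198/313049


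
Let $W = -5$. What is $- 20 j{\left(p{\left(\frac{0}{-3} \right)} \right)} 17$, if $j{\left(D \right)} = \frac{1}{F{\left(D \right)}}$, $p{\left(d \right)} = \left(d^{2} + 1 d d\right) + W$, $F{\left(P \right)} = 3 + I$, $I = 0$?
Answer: $- \frac{340}{3} \approx -113.33$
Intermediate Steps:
$F{\left(P \right)} = 3$ ($F{\left(P \right)} = 3 + 0 = 3$)
$p{\left(d \right)} = -5 + 2 d^{2}$ ($p{\left(d \right)} = \left(d^{2} + 1 d d\right) - 5 = \left(d^{2} + d d\right) - 5 = \left(d^{2} + d^{2}\right) - 5 = 2 d^{2} - 5 = -5 + 2 d^{2}$)
$j{\left(D \right)} = \frac{1}{3}$
$- 20 j{\left(p{\left(\frac{0}{-3} \right)} \right)} 17 = \left(-20\right) \frac{1}{3} \cdot 17 = \left(- \frac{20}{3}\right) 17 = - \frac{340}{3}$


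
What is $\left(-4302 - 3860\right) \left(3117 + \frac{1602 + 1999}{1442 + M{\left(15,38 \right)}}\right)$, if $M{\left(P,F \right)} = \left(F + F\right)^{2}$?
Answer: $- \frac{91831098667}{3609} \approx -2.5445 \cdot 10^{7}$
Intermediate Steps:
$M{\left(P,F \right)} = 4 F^{2}$ ($M{\left(P,F \right)} = \left(2 F\right)^{2} = 4 F^{2}$)
$\left(-4302 - 3860\right) \left(3117 + \frac{1602 + 1999}{1442 + M{\left(15,38 \right)}}\right) = \left(-4302 - 3860\right) \left(3117 + \frac{1602 + 1999}{1442 + 4 \cdot 38^{2}}\right) = - 8162 \left(3117 + \frac{3601}{1442 + 4 \cdot 1444}\right) = - 8162 \left(3117 + \frac{3601}{1442 + 5776}\right) = - 8162 \left(3117 + \frac{3601}{7218}\right) = \left(-8162\right) \frac{22502107}{7218} = - \frac{91831098667}{3609}$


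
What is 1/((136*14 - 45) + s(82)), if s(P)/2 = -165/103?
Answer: 103/191147 ≈ 0.00053885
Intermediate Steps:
s(P) = -330/103 (s(P) = 2*(-165/103) = -330/103)
1/((136*14 - 45) + s(82)) = 1/((136*14 - 45) - 330/103) = 1/((1904 - 45) - 330/103) = 1/(1859 - 330/103) = 1/(191147/103) = 103/191147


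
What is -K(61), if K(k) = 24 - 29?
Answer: 5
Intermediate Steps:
K(k) = -5
-K(61) = -1*(-5) = 5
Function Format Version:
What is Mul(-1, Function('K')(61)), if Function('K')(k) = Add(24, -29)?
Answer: 5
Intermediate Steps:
Function('K')(k) = -5
Mul(-1, Function('K')(61)) = Mul(-1, -5) = 5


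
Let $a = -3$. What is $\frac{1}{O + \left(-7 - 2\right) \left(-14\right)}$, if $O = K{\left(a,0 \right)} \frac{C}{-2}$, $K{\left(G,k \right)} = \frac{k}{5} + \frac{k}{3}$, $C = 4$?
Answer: $\frac{1}{126} \approx 0.0079365$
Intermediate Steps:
$K{\left(G,k \right)} = \frac{8 k}{15}$ ($K{\left(G,k \right)} = k \frac{1}{5} + k \frac{1}{3} = \frac{k}{5} + \frac{k}{3} = \frac{8 k}{15}$)
$O = 0$ ($O = \frac{8}{15} \cdot 0 \frac{4}{-2} = 0 \cdot 4 \left(- \frac{1}{2}\right) = 0 \left(-2\right) = 0$)
$\frac{1}{O + \left(-7 - 2\right) \left(-14\right)} = \frac{1}{0 + \left(-7 - 2\right) \left(-14\right)} = \frac{1}{0 - -126} = \frac{1}{0 + 126} = \frac{1}{126}$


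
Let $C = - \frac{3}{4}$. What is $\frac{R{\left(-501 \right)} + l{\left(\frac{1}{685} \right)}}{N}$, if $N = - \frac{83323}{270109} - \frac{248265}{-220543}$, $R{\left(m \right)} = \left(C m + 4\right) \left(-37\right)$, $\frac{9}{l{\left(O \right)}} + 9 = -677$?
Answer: $- \frac{164054563798260427}{9541732073216} \approx -17193.0$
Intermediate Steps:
$C = - \frac{3}{4}$ ($C = \left(-3\right) \frac{1}{4} = - \frac{3}{4} \approx -0.75$)
$l{\left(O \right)} = - \frac{9}{686}$ ($l{\left(O \right)} = \frac{9}{-9 - 677} = \frac{9}{-686} = 9 \left(- \frac{1}{686}\right) = - \frac{9}{686}$)
$R{\left(m \right)} = -148 + \frac{111 m}{4}$ ($R{\left(m \right)} = \left(- \frac{3 m}{4} + 4\right) \left(-37\right) = \left(4 - \frac{3 m}{4}\right) \left(-37\right) = -148 + \frac{111 m}{4}$)
$N = \frac{48682306496}{59570649187}$ ($N = \left(-83323\right) \frac{1}{270109} - - \frac{248265}{220543} = - \frac{83323}{270109} + \frac{248265}{220543} = \frac{48682306496}{59570649187} \approx 0.81722$)
$\frac{R{\left(-501 \right)} + l{\left(\frac{1}{685} \right)}}{N} = \frac{\left(-148 + \frac{111}{4} \left(-501\right)\right) - \frac{9}{686}}{\frac{48682306496}{59570649187}} = \left(\left(-148 - \frac{55611}{4}\right) - \frac{9}{686}\right) \frac{59570649187}{48682306496} = \left(- \frac{56203}{4} - \frac{9}{686}\right) \frac{59570649187}{48682306496} = \left(- \frac{19277647}{1372}\right) \frac{59570649187}{48682306496} = - \frac{164054563798260427}{9541732073216}$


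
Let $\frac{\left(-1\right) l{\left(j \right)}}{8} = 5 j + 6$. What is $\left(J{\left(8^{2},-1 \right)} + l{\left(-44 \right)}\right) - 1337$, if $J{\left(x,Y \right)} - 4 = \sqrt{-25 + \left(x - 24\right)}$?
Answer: $379 + \sqrt{15} \approx 382.87$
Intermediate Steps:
$J{\left(x,Y \right)} = 4 + \sqrt{-49 + x}$ ($J{\left(x,Y \right)} = 4 + \sqrt{-25 + \left(x - 24\right)} = 4 + \sqrt{-25 + \left(-24 + x\right)} = 4 + \sqrt{-49 + x}$)
$l{\left(j \right)} = -48 - 40 j$ ($l{\left(j \right)} = - 8 \left(5 j + 6\right) = - 8 \left(6 + 5 j\right) = -48 - 40 j$)
$\left(J{\left(8^{2},-1 \right)} + l{\left(-44 \right)}\right) - 1337 = \left(\left(4 + \sqrt{-49 + 8^{2}}\right) - -1712\right) - 1337 = \left(\left(4 + \sqrt{-49 + 64}\right) + \left(-48 + 1760\right)\right) - 1337 = \left(\left(4 + \sqrt{15}\right) + 1712\right) - 1337 = \left(1716 + \sqrt{15}\right) - 1337 = 379 + \sqrt{15}$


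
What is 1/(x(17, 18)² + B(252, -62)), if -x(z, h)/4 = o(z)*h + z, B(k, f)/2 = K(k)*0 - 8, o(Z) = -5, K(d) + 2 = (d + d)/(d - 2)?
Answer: 1/85248 ≈ 1.1730e-5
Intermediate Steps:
K(d) = -2 + 2*d/(-2 + d) (K(d) = -2 + (d + d)/(d - 2) = -2 + (2*d)/(-2 + d) = -2 + 2*d/(-2 + d))
B(k, f) = -16 (B(k, f) = 2*((4/(-2 + k))*0 - 8) = 2*(0 - 8) = 2*(-8) = -16)
x(z, h) = -4*z + 20*h (x(z, h) = -4*(-5*h + z) = -4*(z - 5*h) = -4*z + 20*h)
1/(x(17, 18)² + B(252, -62)) = 1/((-4*17 + 20*18)² - 16) = 1/((-68 + 360)² - 16) = 1/(292² - 16) = 1/(85264 - 16) = 1/85248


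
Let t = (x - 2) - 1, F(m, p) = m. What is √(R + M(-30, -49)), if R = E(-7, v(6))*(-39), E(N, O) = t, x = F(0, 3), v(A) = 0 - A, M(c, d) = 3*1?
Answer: 2*√30 ≈ 10.954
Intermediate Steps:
M(c, d) = 3
v(A) = -A
x = 0
t = -3 (t = (0 - 2) - 1 = -2 - 1 = -3)
E(N, O) = -3
R = 117 (R = -3*(-39) = 117)
√(R + M(-30, -49)) = √(117 + 3) = √120 = 2*√30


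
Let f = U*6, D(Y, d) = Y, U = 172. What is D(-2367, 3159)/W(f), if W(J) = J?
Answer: -789/344 ≈ -2.2936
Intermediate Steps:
f = 1032 (f = 172*6 = 1032)
D(-2367, 3159)/W(f) = -2367/1032 = -2367*1/1032 = -789/344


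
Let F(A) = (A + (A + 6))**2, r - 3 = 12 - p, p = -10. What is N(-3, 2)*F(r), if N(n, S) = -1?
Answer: -3136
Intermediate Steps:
r = 25 (r = 3 + (12 - 1*(-10)) = 3 + (12 + 10) = 3 + 22 = 25)
F(A) = (6 + 2*A)**2 (F(A) = (A + (6 + A))**2 = (6 + 2*A)**2)
N(-3, 2)*F(r) = -4*(3 + 25)**2 = -4*28**2 = -4*784 = -1*3136 = -3136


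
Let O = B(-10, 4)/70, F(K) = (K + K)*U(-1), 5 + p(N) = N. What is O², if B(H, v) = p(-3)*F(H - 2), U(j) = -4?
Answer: 147456/1225 ≈ 120.37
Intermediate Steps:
p(N) = -5 + N
F(K) = -8*K (F(K) = (K + K)*(-4) = (2*K)*(-4) = -8*K)
B(H, v) = -128 + 64*H (B(H, v) = (-5 - 3)*(-8*(H - 2)) = -(-64)*(-2 + H) = -8*(16 - 8*H) = -128 + 64*H)
O = -384/35 (O = (-128 + 64*(-10))/70 = (-128 - 640)*(1/70) = -768*1/70 = -384/35 ≈ -10.971)
O² = (-384/35)² = 147456/1225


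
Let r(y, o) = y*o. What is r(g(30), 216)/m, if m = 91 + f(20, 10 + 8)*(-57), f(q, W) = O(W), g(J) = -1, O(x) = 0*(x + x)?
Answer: -216/91 ≈ -2.3736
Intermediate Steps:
O(x) = 0 (O(x) = 0*(2*x) = 0)
f(q, W) = 0
r(y, o) = o*y
m = 91 (m = 91 + 0*(-57) = 91 + 0 = 91)
r(g(30), 216)/m = (216*(-1))/91 = -216*1/91 = -216/91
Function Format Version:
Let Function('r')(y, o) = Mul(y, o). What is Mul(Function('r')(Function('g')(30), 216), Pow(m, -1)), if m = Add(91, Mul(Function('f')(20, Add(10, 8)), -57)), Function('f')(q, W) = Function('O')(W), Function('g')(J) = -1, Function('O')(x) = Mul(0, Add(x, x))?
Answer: Rational(-216, 91) ≈ -2.3736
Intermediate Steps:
Function('O')(x) = 0 (Function('O')(x) = Mul(0, Mul(2, x)) = 0)
Function('f')(q, W) = 0
Function('r')(y, o) = Mul(o, y)
m = 91 (m = Add(91, Mul(0, -57)) = Add(91, 0) = 91)
Mul(Function('r')(Function('g')(30), 216), Pow(m, -1)) = Mul(Mul(216, -1), Pow(91, -1)) = Mul(-216, Rational(1, 91)) = Rational(-216, 91)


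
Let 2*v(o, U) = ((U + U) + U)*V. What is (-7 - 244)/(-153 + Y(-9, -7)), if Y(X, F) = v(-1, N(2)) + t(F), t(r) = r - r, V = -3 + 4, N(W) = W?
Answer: 251/150 ≈ 1.6733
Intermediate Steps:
V = 1
v(o, U) = 3*U/2 (v(o, U) = (((U + U) + U)*1)/2 = ((2*U + U)*1)/2 = ((3*U)*1)/2 = (3*U)/2 = 3*U/2)
t(r) = 0
Y(X, F) = 3 (Y(X, F) = (3/2)*2 + 0 = 3 + 0 = 3)
(-7 - 244)/(-153 + Y(-9, -7)) = (-7 - 244)/(-153 + 3) = -251/(-150) = -251*(-1/150) = 251/150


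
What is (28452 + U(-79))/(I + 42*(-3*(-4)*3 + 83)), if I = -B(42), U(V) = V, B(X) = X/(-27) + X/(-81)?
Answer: 766071/135002 ≈ 5.6745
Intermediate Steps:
B(X) = -4*X/81 (B(X) = X*(-1/27) + X*(-1/81) = -X/27 - X/81 = -4*X/81)
I = 56/27 (I = -(-4)*42/81 = -1*(-56/27) = 56/27 ≈ 2.0741)
(28452 + U(-79))/(I + 42*(-3*(-4)*3 + 83)) = (28452 - 79)/(56/27 + 42*(-3*(-4)*3 + 83)) = 28373/(56/27 + 42*(12*3 + 83)) = 28373/(56/27 + 42*(36 + 83)) = 28373/(56/27 + 42*119) = 28373/(56/27 + 4998) = 28373/(135002/27) = 28373*(27/135002) = 766071/135002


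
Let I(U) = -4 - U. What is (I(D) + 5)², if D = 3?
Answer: 4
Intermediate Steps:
(I(D) + 5)² = ((-4 - 1*3) + 5)² = ((-4 - 3) + 5)² = (-7 + 5)² = (-2)² = 4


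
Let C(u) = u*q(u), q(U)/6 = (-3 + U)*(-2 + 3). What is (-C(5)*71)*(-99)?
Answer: 421740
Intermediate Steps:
q(U) = -18 + 6*U (q(U) = 6*((-3 + U)*(-2 + 3)) = 6*((-3 + U)*1) = 6*(-3 + U) = -18 + 6*U)
C(u) = u*(-18 + 6*u)
(-C(5)*71)*(-99) = (-6*5*(-3 + 5)*71)*(-99) = (-6*5*2*71)*(-99) = (-1*60*71)*(-99) = -60*71*(-99) = -4260*(-99) = 421740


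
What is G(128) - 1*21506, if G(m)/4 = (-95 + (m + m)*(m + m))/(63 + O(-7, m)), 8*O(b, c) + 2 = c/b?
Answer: -29080266/1693 ≈ -17177.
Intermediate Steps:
O(b, c) = -¼ + c/(8*b) (O(b, c) = -¼ + (c/b)/8 = -¼ + c/(8*b))
G(m) = 4*(-95 + 4*m²)/(251/4 - m/56) (G(m) = 4*((-95 + (m + m)*(m + m))/(63 + (⅛)*(m - 2*(-7))/(-7))) = 4*((-95 + (2*m)*(2*m))/(63 + (⅛)*(-⅐)*(m + 14))) = 4*((-95 + 4*m²)/(63 + (⅛)*(-⅐)*(14 + m))) = 4*((-95 + 4*m²)/(63 + (-¼ - m/56))) = 4*((-95 + 4*m²)/(251/4 - m/56)) = 4*(-95 + 4*m²)/(251/4 - m/56))
G(128) - 1*21506 = 224*(95 - 4*128²)/(-3514 + 128) - 1*21506 = 224*(95 - 4*16384)/(-3386) - 21506 = 224*(-1/3386)*(95 - 65536) - 21506 = 224*(-1/3386)*(-65441) - 21506 = 7329392/1693 - 21506 = -29080266/1693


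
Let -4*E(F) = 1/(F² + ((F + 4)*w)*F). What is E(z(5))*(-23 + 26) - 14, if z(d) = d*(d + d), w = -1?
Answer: -11197/800 ≈ -13.996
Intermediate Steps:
z(d) = 2*d² (z(d) = d*(2*d) = 2*d²)
E(F) = -1/(4*(F² + F*(-4 - F))) (E(F) = -1/(4*(F² + ((F + 4)*(-1))*F)) = -1/(4*(F² + ((4 + F)*(-1))*F)) = -1/(4*(F² + (-4 - F)*F)) = -1/(4*(F² + F*(-4 - F))))
E(z(5))*(-23 + 26) - 14 = (1/(16*((2*5²))))*(-23 + 26) - 14 = (1/(16*((2*25))))*3 - 14 = ((1/16)/50)*3 - 14 = ((1/16)*(1/50))*3 - 14 = (1/800)*3 - 14 = 3/800 - 14 = -11197/800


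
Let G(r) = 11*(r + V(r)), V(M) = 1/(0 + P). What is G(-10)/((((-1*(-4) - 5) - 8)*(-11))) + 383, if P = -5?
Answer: 5728/15 ≈ 381.87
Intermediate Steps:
V(M) = -⅕ (V(M) = 1/(0 - 5) = 1/(-5) = -⅕)
G(r) = -11/5 + 11*r (G(r) = 11*(r - ⅕) = 11*(-⅕ + r) = -11/5 + 11*r)
G(-10)/((((-1*(-4) - 5) - 8)*(-11))) + 383 = (-11/5 + 11*(-10))/((((-1*(-4) - 5) - 8)*(-11))) + 383 = (-11/5 - 110)/((((4 - 5) - 8)*(-11))) + 383 = -561*(-1/(11*(-1 - 8)))/5 + 383 = -561/(5*((-9*(-11)))) + 383 = -561/5/99 + 383 = -561/5*1/99 + 383 = -17/15 + 383 = 5728/15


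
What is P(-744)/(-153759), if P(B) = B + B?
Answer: 496/51253 ≈ 0.0096775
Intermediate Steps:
P(B) = 2*B
P(-744)/(-153759) = (2*(-744))/(-153759) = -1488*(-1/153759) = 496/51253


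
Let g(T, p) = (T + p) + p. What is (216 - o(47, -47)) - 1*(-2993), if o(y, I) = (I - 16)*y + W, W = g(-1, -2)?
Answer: 6175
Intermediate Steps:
g(T, p) = T + 2*p
W = -5 (W = -1 + 2*(-2) = -1 - 4 = -5)
o(y, I) = -5 + y*(-16 + I) (o(y, I) = (I - 16)*y - 5 = (-16 + I)*y - 5 = y*(-16 + I) - 5 = -5 + y*(-16 + I))
(216 - o(47, -47)) - 1*(-2993) = (216 - (-5 - 16*47 - 47*47)) - 1*(-2993) = (216 - (-5 - 752 - 2209)) + 2993 = (216 - 1*(-2966)) + 2993 = (216 + 2966) + 2993 = 3182 + 2993 = 6175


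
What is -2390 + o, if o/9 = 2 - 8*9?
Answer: -3020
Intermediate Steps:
o = -630 (o = 9*(2 - 8*9) = 9*(2 - 72) = 9*(-70) = -630)
-2390 + o = -2390 - 630 = -3020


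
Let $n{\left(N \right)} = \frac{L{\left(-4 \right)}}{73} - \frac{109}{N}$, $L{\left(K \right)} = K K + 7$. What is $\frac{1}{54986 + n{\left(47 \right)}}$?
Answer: $\frac{3431}{188650090} \approx 1.8187 \cdot 10^{-5}$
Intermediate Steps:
$L{\left(K \right)} = 7 + K^{2}$ ($L{\left(K \right)} = K^{2} + 7 = 7 + K^{2}$)
$n{\left(N \right)} = \frac{23}{73} - \frac{109}{N}$ ($n{\left(N \right)} = \frac{7 + \left(-4\right)^{2}}{73} - \frac{109}{N} = \left(7 + 16\right) \frac{1}{73} - \frac{109}{N} = 23 \cdot \frac{1}{73} - \frac{109}{N} = \frac{23}{73} - \frac{109}{N}$)
$\frac{1}{54986 + n{\left(47 \right)}} = \frac{1}{54986 + \left(\frac{23}{73} - \frac{109}{47}\right)} = \frac{1}{54986 - \frac{6876}{3431}} = \frac{1}{\frac{188650090}{3431}} = \frac{3431}{188650090}$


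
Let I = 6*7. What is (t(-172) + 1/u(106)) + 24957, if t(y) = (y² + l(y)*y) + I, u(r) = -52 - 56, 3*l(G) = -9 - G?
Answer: 4885667/108 ≈ 45238.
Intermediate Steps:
l(G) = -3 - G/3 (l(G) = (-9 - G)/3 = -3 - G/3)
u(r) = -108
I = 42
t(y) = 42 + y² + y*(-3 - y/3) (t(y) = (y² + (-3 - y/3)*y) + 42 = (y² + y*(-3 - y/3)) + 42 = 42 + y² + y*(-3 - y/3))
(t(-172) + 1/u(106)) + 24957 = ((42 - 3*(-172) + (⅔)*(-172)²) + 1/(-108)) + 24957 = ((42 + 516 + (⅔)*29584) - 1/108) + 24957 = ((42 + 516 + 59168/3) - 1/108) + 24957 = (60842/3 - 1/108) + 24957 = 2190311/108 + 24957 = 4885667/108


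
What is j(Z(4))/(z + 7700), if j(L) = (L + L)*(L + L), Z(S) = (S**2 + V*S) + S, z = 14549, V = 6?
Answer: 7744/22249 ≈ 0.34806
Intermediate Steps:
Z(S) = S**2 + 7*S (Z(S) = (S**2 + 6*S) + S = S**2 + 7*S)
j(L) = 4*L**2 (j(L) = (2*L)*(2*L) = 4*L**2)
j(Z(4))/(z + 7700) = (4*(4*(7 + 4))**2)/(14549 + 7700) = (4*(4*11)**2)/22249 = (4*44**2)/22249 = (4*1936)/22249 = (1/22249)*7744 = 7744/22249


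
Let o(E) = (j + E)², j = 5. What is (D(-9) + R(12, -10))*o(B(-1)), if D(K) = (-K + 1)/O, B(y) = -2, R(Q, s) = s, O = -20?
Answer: -189/2 ≈ -94.500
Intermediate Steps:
o(E) = (5 + E)²
D(K) = -1/20 + K/20 (D(K) = (-K + 1)/(-20) = (1 - K)*(-1/20) = -1/20 + K/20)
(D(-9) + R(12, -10))*o(B(-1)) = ((-1/20 + (1/20)*(-9)) - 10)*(5 - 2)² = ((-1/20 - 9/20) - 10)*3² = (-½ - 10)*9 = -21/2*9 = -189/2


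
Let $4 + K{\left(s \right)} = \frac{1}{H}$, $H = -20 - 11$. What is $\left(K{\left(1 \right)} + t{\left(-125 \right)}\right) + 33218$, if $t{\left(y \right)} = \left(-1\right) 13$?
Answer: $\frac{1029230}{31} \approx 33201.0$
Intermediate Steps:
$t{\left(y \right)} = -13$
$H = -31$ ($H = -20 - 11 = -31$)
$K{\left(s \right)} = - \frac{125}{31}$ ($K{\left(s \right)} = -4 + \frac{1}{-31} = -4 - \frac{1}{31} = - \frac{125}{31}$)
$\left(K{\left(1 \right)} + t{\left(-125 \right)}\right) + 33218 = \left(- \frac{125}{31} - 13\right) + 33218 = - \frac{528}{31} + 33218 = \frac{1029230}{31}$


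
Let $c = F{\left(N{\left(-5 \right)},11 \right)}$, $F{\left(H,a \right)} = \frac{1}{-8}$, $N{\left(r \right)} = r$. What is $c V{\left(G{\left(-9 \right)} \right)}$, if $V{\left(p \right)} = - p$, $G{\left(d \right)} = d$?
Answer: $- \frac{9}{8} \approx -1.125$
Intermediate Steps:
$F{\left(H,a \right)} = - \frac{1}{8}$
$c = - \frac{1}{8} \approx -0.125$
$c V{\left(G{\left(-9 \right)} \right)} = - \frac{\left(-1\right) \left(-9\right)}{8} = \left(- \frac{1}{8}\right) 9 = - \frac{9}{8}$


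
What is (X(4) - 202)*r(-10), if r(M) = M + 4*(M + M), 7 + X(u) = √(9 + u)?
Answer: 18810 - 90*√13 ≈ 18486.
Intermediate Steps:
X(u) = -7 + √(9 + u)
r(M) = 9*M (r(M) = M + 4*(2*M) = M + 8*M = 9*M)
(X(4) - 202)*r(-10) = ((-7 + √(9 + 4)) - 202)*(9*(-10)) = ((-7 + √13) - 202)*(-90) = (-209 + √13)*(-90) = 18810 - 90*√13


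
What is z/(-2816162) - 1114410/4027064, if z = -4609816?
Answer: 3856416241451/2835216152092 ≈ 1.3602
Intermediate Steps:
z/(-2816162) - 1114410/4027064 = -4609816/(-2816162) - 1114410/4027064 = -4609816*(-1/2816162) - 1114410*1/4027064 = 2304908/1408081 - 557205/2013532 = 3856416241451/2835216152092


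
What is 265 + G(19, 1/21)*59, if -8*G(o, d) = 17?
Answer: 1117/8 ≈ 139.63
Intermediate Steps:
G(o, d) = -17/8 (G(o, d) = -⅛*17 = -17/8)
265 + G(19, 1/21)*59 = 265 - 17/8*59 = 265 - 1003/8 = 1117/8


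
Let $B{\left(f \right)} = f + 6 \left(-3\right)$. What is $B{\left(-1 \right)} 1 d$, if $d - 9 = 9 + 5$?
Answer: $-437$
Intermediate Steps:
$B{\left(f \right)} = -18 + f$ ($B{\left(f \right)} = f - 18 = -18 + f$)
$d = 23$ ($d = 9 + \left(9 + 5\right) = 9 + 14 = 23$)
$B{\left(-1 \right)} 1 d = \left(-18 - 1\right) 1 \cdot 23 = \left(-19\right) 1 \cdot 23 = \left(-19\right) 23 = -437$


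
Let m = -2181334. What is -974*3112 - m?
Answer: -849754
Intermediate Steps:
-974*3112 - m = -974*3112 - 1*(-2181334) = -3031088 + 2181334 = -849754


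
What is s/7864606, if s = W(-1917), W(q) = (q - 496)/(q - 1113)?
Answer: 2413/23829756180 ≈ 1.0126e-7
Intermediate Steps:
W(q) = (-496 + q)/(-1113 + q)
s = 2413/3030 (s = (-496 - 1917)/(-1113 - 1917) = -2413/(-3030) = -1/3030*(-2413) = 2413/3030 ≈ 0.79637)
s/7864606 = (2413/3030)/7864606 = (2413/3030)*(1/7864606) = 2413/23829756180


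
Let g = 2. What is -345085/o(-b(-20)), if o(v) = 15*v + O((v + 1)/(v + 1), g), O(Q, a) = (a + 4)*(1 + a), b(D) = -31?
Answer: -345085/483 ≈ -714.46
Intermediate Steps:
O(Q, a) = (1 + a)*(4 + a) (O(Q, a) = (4 + a)*(1 + a) = (1 + a)*(4 + a))
o(v) = 18 + 15*v (o(v) = 15*v + (4 + 2**2 + 5*2) = 15*v + (4 + 4 + 10) = 15*v + 18 = 18 + 15*v)
-345085/o(-b(-20)) = -345085/(18 + 15*(-1*(-31))) = -345085/(18 + 15*31) = -345085/(18 + 465) = -345085/483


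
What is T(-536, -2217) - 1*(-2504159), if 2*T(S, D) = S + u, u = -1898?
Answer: 2502942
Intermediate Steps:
T(S, D) = -949 + S/2 (T(S, D) = (S - 1898)/2 = (-1898 + S)/2 = -949 + S/2)
T(-536, -2217) - 1*(-2504159) = (-949 + (1/2)*(-536)) - 1*(-2504159) = (-949 - 268) + 2504159 = -1217 + 2504159 = 2502942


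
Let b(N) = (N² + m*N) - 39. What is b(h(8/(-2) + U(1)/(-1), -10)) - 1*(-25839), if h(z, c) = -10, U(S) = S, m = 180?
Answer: 24100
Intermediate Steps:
b(N) = -39 + N² + 180*N (b(N) = (N² + 180*N) - 39 = -39 + N² + 180*N)
b(h(8/(-2) + U(1)/(-1), -10)) - 1*(-25839) = (-39 + (-10)² + 180*(-10)) - 1*(-25839) = (-39 + 100 - 1800) + 25839 = -1739 + 25839 = 24100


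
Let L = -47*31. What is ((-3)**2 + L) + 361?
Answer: -1087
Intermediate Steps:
L = -1457
((-3)**2 + L) + 361 = ((-3)**2 - 1457) + 361 = (9 - 1457) + 361 = -1448 + 361 = -1087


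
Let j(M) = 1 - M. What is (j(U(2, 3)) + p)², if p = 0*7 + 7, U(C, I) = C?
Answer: 36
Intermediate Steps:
p = 7 (p = 0 + 7 = 7)
(j(U(2, 3)) + p)² = ((1 - 1*2) + 7)² = ((1 - 2) + 7)² = (-1 + 7)² = 6² = 36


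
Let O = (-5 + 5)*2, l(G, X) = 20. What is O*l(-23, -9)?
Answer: 0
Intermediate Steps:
O = 0 (O = 0*2 = 0)
O*l(-23, -9) = 0*20 = 0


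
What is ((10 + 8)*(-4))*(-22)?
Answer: 1584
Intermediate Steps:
((10 + 8)*(-4))*(-22) = (18*(-4))*(-22) = -72*(-22) = 1584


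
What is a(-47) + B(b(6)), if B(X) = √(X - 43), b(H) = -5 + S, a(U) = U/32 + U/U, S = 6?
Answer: -15/32 + I*√42 ≈ -0.46875 + 6.4807*I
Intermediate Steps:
a(U) = 1 + U/32 (a(U) = U*(1/32) + 1 = U/32 + 1 = 1 + U/32)
b(H) = 1 (b(H) = -5 + 6 = 1)
B(X) = √(-43 + X)
a(-47) + B(b(6)) = (1 + (1/32)*(-47)) + √(-43 + 1) = (1 - 47/32) + √(-42) = -15/32 + I*√42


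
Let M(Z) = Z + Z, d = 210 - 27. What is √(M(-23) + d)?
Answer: √137 ≈ 11.705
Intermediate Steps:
d = 183
M(Z) = 2*Z
√(M(-23) + d) = √(2*(-23) + 183) = √(-46 + 183) = √137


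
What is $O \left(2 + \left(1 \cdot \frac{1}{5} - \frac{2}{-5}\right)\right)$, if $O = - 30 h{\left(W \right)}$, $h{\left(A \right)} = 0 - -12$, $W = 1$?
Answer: $-936$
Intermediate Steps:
$h{\left(A \right)} = 12$ ($h{\left(A \right)} = 0 + 12 = 12$)
$O = -360$ ($O = \left(-30\right) 12 = -360$)
$O \left(2 + \left(1 \cdot \frac{1}{5} - \frac{2}{-5}\right)\right) = - 360 \left(2 + \left(1 \cdot \frac{1}{5} - \frac{2}{-5}\right)\right) = - 360 \left(2 + \left(1 \cdot \frac{1}{5} - - \frac{2}{5}\right)\right) = - 360 \left(2 + \left(\frac{1}{5} + \frac{2}{5}\right)\right) = - 360 \left(2 + \frac{3}{5}\right) = \left(-360\right) \frac{13}{5} = -936$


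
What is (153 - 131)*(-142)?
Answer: -3124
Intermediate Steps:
(153 - 131)*(-142) = 22*(-142) = -3124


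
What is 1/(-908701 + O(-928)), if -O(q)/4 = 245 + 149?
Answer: -1/910277 ≈ -1.0986e-6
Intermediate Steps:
O(q) = -1576 (O(q) = -4*(245 + 149) = -4*394 = -1576)
1/(-908701 + O(-928)) = 1/(-908701 - 1576) = 1/(-910277) = -1/910277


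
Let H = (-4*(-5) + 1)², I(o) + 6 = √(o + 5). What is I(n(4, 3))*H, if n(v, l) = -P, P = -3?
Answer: -2646 + 882*√2 ≈ -1398.7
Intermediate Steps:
n(v, l) = 3 (n(v, l) = -1*(-3) = 3)
I(o) = -6 + √(5 + o) (I(o) = -6 + √(o + 5) = -6 + √(5 + o))
H = 441 (H = (20 + 1)² = 21² = 441)
I(n(4, 3))*H = (-6 + √(5 + 3))*441 = (-6 + √8)*441 = (-6 + 2*√2)*441 = -2646 + 882*√2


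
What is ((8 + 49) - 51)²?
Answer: 36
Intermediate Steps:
((8 + 49) - 51)² = (57 - 51)² = 6² = 36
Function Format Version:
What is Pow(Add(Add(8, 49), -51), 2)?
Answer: 36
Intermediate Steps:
Pow(Add(Add(8, 49), -51), 2) = Pow(Add(57, -51), 2) = Pow(6, 2) = 36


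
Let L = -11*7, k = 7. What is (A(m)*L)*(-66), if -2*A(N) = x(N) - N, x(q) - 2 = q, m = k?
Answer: -5082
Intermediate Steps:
m = 7
x(q) = 2 + q
L = -77
A(N) = -1 (A(N) = -((2 + N) - N)/2 = -½*2 = -1)
(A(m)*L)*(-66) = -1*(-77)*(-66) = 77*(-66) = -5082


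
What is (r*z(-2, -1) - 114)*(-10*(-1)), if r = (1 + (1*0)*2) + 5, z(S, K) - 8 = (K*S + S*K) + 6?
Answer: -60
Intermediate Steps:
z(S, K) = 14 + 2*K*S (z(S, K) = 8 + ((K*S + S*K) + 6) = 8 + ((K*S + K*S) + 6) = 8 + (2*K*S + 6) = 8 + (6 + 2*K*S) = 14 + 2*K*S)
r = 6 (r = (1 + 0*2) + 5 = (1 + 0) + 5 = 1 + 5 = 6)
(r*z(-2, -1) - 114)*(-10*(-1)) = (6*(14 + 2*(-1)*(-2)) - 114)*(-10*(-1)) = (6*(14 + 4) - 114)*10 = (6*18 - 114)*10 = (108 - 114)*10 = -6*10 = -60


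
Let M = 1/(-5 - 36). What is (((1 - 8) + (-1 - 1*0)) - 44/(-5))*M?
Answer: -4/205 ≈ -0.019512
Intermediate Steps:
M = -1/41 (M = 1/(-41) = -1/41 ≈ -0.024390)
(((1 - 8) + (-1 - 1*0)) - 44/(-5))*M = (((1 - 8) + (-1 - 1*0)) - 44/(-5))*(-1/41) = ((-7 + (-1 + 0)) - 44*(-⅕))*(-1/41) = ((-7 - 1) + 44/5)*(-1/41) = (-8 + 44/5)*(-1/41) = (⅘)*(-1/41) = -4/205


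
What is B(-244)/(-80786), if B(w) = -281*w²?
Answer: 8364808/40393 ≈ 207.09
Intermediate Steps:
B(w) = -281*w²
B(-244)/(-80786) = -281*(-244)²/(-80786) = -281*59536*(-1/80786) = -16729616*(-1/80786) = 8364808/40393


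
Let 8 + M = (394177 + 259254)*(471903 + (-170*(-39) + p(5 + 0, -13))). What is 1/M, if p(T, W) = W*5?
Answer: 1/312645823700 ≈ 3.1985e-12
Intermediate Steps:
p(T, W) = 5*W
M = 312645823700 (M = -8 + (394177 + 259254)*(471903 + (-170*(-39) + 5*(-13))) = -8 + 653431*(471903 + (6630 - 65)) = -8 + 653431*(471903 + 6565) = -8 + 653431*478468 = -8 + 312645823708 = 312645823700)
1/M = 1/312645823700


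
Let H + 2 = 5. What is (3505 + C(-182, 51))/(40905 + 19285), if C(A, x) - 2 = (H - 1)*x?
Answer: 3609/60190 ≈ 0.059960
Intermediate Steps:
H = 3 (H = -2 + 5 = 3)
C(A, x) = 2 + 2*x (C(A, x) = 2 + (3 - 1)*x = 2 + 2*x)
(3505 + C(-182, 51))/(40905 + 19285) = (3505 + (2 + 2*51))/(40905 + 19285) = (3505 + (2 + 102))/60190 = (3505 + 104)*(1/60190) = 3609*(1/60190) = 3609/60190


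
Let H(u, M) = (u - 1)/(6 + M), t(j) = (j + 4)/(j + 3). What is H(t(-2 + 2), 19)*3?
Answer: 1/25 ≈ 0.040000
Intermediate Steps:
t(j) = (4 + j)/(3 + j)
H(u, M) = (-1 + u)/(6 + M)
H(t(-2 + 2), 19)*3 = ((-1 + (4 + (-2 + 2))/(3 + (-2 + 2)))/(6 + 19))*3 = ((-1 + (4 + 0)/(3 + 0))/25)*3 = ((-1 + 4/3)/25)*3 = ((1/25)*(⅓))*3 = (1/75)*3 = 1/25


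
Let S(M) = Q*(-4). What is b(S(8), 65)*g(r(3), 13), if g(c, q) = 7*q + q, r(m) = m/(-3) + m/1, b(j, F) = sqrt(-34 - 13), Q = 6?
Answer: 104*I*sqrt(47) ≈ 712.99*I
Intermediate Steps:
S(M) = -24 (S(M) = 6*(-4) = -24)
b(j, F) = I*sqrt(47) (b(j, F) = sqrt(-47) = I*sqrt(47))
r(m) = 2*m/3 (r(m) = m*(-1/3) + m*1 = -m/3 + m = 2*m/3)
g(c, q) = 8*q
b(S(8), 65)*g(r(3), 13) = (I*sqrt(47))*(8*13) = (I*sqrt(47))*104 = 104*I*sqrt(47)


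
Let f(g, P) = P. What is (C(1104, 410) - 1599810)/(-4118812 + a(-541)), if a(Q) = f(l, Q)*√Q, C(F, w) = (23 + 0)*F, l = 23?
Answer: 6484731751416/16964770631765 - 851760138*I*√541/16964770631765 ≈ 0.38225 - 0.0011678*I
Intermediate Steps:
C(F, w) = 23*F
a(Q) = Q^(3/2) (a(Q) = Q*√Q = Q^(3/2))
(C(1104, 410) - 1599810)/(-4118812 + a(-541)) = (23*1104 - 1599810)/(-4118812 + (-541)^(3/2)) = (25392 - 1599810)/(-4118812 - 541*I*√541) = -1574418/(-4118812 - 541*I*√541)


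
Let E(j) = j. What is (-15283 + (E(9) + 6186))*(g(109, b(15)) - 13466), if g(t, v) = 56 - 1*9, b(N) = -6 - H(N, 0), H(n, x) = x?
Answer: 121951872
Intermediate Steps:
b(N) = -6 (b(N) = -6 - 1*0 = -6 + 0 = -6)
g(t, v) = 47 (g(t, v) = 56 - 9 = 47)
(-15283 + (E(9) + 6186))*(g(109, b(15)) - 13466) = (-15283 + (9 + 6186))*(47 - 13466) = (-15283 + 6195)*(-13419) = -9088*(-13419) = 121951872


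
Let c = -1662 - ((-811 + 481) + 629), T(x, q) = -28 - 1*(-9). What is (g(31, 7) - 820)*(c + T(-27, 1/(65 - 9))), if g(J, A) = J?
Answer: 1562220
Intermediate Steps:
T(x, q) = -19 (T(x, q) = -28 + 9 = -19)
c = -1961 (c = -1662 - (-330 + 629) = -1662 - 1*299 = -1662 - 299 = -1961)
(g(31, 7) - 820)*(c + T(-27, 1/(65 - 9))) = (31 - 820)*(-1961 - 19) = -789*(-1980) = 1562220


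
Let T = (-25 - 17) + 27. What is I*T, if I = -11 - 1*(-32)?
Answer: -315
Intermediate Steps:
I = 21 (I = -11 + 32 = 21)
T = -15 (T = -42 + 27 = -15)
I*T = 21*(-15) = -315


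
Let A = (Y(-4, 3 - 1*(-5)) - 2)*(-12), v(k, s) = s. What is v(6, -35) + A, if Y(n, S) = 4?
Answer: -59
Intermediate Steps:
A = -24 (A = (4 - 2)*(-12) = 2*(-12) = -24)
v(6, -35) + A = -35 - 24 = -59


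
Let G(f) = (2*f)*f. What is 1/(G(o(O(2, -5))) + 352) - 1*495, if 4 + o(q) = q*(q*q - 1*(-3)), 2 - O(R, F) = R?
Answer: -190079/384 ≈ -495.00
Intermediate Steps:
O(R, F) = 2 - R
o(q) = -4 + q*(3 + q**2) (o(q) = -4 + q*(q*q - 1*(-3)) = -4 + q*(q**2 + 3) = -4 + q*(3 + q**2))
G(f) = 2*f**2
1/(G(o(O(2, -5))) + 352) - 1*495 = 1/(2*(-4 + (2 - 1*2)**3 + 3*(2 - 1*2))**2 + 352) - 1*495 = 1/(2*(-4 + (2 - 2)**3 + 3*(2 - 2))**2 + 352) - 495 = 1/(2*(-4 + 0**3 + 3*0)**2 + 352) - 495 = 1/(2*(-4 + 0 + 0)**2 + 352) - 495 = 1/(2*(-4)**2 + 352) - 495 = 1/(2*16 + 352) - 495 = 1/(32 + 352) - 495 = 1/384 - 495 = -190079/384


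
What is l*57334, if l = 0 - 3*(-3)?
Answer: 516006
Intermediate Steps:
l = 9 (l = 0 + 9 = 9)
l*57334 = 9*57334 = 516006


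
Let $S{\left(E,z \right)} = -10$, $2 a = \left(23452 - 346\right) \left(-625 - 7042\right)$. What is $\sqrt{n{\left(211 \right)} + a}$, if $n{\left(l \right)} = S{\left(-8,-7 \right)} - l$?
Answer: $4 i \sqrt{5536067} \approx 9411.5 i$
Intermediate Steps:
$a = -88576851$ ($a = \frac{\left(23452 - 346\right) \left(-625 - 7042\right)}{2} = \frac{23106 \left(-7667\right)}{2} = \frac{1}{2} \left(-177153702\right) = -88576851$)
$n{\left(l \right)} = -10 - l$
$\sqrt{n{\left(211 \right)} + a} = \sqrt{\left(-10 - 211\right) - 88576851} = \sqrt{-221 - 88576851} = \sqrt{-88577072} = 4 i \sqrt{5536067}$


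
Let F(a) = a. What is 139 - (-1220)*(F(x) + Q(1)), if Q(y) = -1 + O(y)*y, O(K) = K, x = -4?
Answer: -4741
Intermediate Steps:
Q(y) = -1 + y**2 (Q(y) = -1 + y*y = -1 + y**2)
139 - (-1220)*(F(x) + Q(1)) = 139 - (-1220)*(-4 + (-1 + 1**2)) = 139 - (-1220)*(-4 + (-1 + 1)) = 139 - (-1220)*(-4 + 0) = 139 - (-1220)*(-4) = 139 - 122*40 = 139 - 4880 = -4741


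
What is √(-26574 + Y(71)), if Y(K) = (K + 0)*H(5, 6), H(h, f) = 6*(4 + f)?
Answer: I*√22314 ≈ 149.38*I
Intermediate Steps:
H(h, f) = 24 + 6*f
Y(K) = 60*K (Y(K) = (K + 0)*(24 + 6*6) = K*(24 + 36) = K*60 = 60*K)
√(-26574 + Y(71)) = √(-26574 + 60*71) = √(-26574 + 4260) = √(-22314) = I*√22314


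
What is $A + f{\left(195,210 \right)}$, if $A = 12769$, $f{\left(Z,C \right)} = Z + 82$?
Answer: $13046$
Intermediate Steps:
$f{\left(Z,C \right)} = 82 + Z$
$A + f{\left(195,210 \right)} = 12769 + \left(82 + 195\right) = 12769 + 277 = 13046$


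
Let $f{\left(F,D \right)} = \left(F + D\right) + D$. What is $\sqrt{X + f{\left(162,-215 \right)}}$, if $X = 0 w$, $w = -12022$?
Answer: $2 i \sqrt{67} \approx 16.371 i$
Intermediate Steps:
$f{\left(F,D \right)} = F + 2 D$ ($f{\left(F,D \right)} = \left(D + F\right) + D = F + 2 D$)
$X = 0$ ($X = 0 \left(-12022\right) = 0$)
$\sqrt{X + f{\left(162,-215 \right)}} = \sqrt{0 + \left(162 + 2 \left(-215\right)\right)} = \sqrt{0 + \left(162 - 430\right)} = \sqrt{0 - 268} = \sqrt{-268} = 2 i \sqrt{67}$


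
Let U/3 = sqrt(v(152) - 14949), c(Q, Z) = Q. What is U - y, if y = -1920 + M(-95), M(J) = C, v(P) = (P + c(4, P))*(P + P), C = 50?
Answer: 1870 + 15*sqrt(1299) ≈ 2410.6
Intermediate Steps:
v(P) = 2*P*(4 + P) (v(P) = (P + 4)*(P + P) = (4 + P)*(2*P) = 2*P*(4 + P))
M(J) = 50
y = -1870 (y = -1920 + 50 = -1870)
U = 15*sqrt(1299) (U = 3*sqrt(2*152*(4 + 152) - 14949) = 3*sqrt(2*152*156 - 14949) = 3*sqrt(47424 - 14949) = 3*sqrt(32475) = 3*(5*sqrt(1299)) = 15*sqrt(1299) ≈ 540.63)
U - y = 15*sqrt(1299) - 1*(-1870) = 15*sqrt(1299) + 1870 = 1870 + 15*sqrt(1299)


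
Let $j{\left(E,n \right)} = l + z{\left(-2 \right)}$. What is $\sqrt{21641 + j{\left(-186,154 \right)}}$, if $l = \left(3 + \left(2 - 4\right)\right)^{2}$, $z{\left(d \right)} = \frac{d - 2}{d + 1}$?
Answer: $\sqrt{21646} \approx 147.13$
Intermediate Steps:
$z{\left(d \right)} = \frac{-2 + d}{1 + d}$
$l = 1$ ($l = \left(3 + \left(2 - 4\right)\right)^{2} = \left(3 - 2\right)^{2} = 1^{2} = 1$)
$j{\left(E,n \right)} = 5$ ($j{\left(E,n \right)} = 1 + \frac{-2 - 2}{1 - 2} = 1 + \frac{1}{-1} \left(-4\right) = 1 - -4 = 1 + 4 = 5$)
$\sqrt{21641 + j{\left(-186,154 \right)}} = \sqrt{21641 + 5} = \sqrt{21646}$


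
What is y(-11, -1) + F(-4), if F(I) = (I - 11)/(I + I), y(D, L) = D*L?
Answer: 103/8 ≈ 12.875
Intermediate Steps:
F(I) = (-11 + I)/(2*I) (F(I) = (-11 + I)/((2*I)) = (-11 + I)*(1/(2*I)) = (-11 + I)/(2*I))
y(-11, -1) + F(-4) = -11*(-1) + (½)*(-11 - 4)/(-4) = 11 + (½)*(-¼)*(-15) = 11 + 15/8 = 103/8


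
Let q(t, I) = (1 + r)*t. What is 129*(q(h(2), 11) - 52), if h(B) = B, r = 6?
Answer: -4902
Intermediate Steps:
q(t, I) = 7*t (q(t, I) = (1 + 6)*t = 7*t)
129*(q(h(2), 11) - 52) = 129*(7*2 - 52) = 129*(14 - 52) = 129*(-38) = -4902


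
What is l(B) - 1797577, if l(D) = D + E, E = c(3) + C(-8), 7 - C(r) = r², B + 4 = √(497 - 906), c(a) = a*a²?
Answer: -1797611 + I*√409 ≈ -1.7976e+6 + 20.224*I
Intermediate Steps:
c(a) = a³
B = -4 + I*√409 (B = -4 + √(497 - 906) = -4 + √(-409) = -4 + I*√409 ≈ -4.0 + 20.224*I)
C(r) = 7 - r²
E = -30 (E = 3³ + (7 - 1*(-8)²) = 27 + (7 - 1*64) = 27 + (7 - 64) = 27 - 57 = -30)
l(D) = -30 + D (l(D) = D - 30 = -30 + D)
l(B) - 1797577 = (-30 + (-4 + I*√409)) - 1797577 = (-34 + I*√409) - 1797577 = -1797611 + I*√409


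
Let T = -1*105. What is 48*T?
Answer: -5040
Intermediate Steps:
T = -105
48*T = 48*(-105) = -5040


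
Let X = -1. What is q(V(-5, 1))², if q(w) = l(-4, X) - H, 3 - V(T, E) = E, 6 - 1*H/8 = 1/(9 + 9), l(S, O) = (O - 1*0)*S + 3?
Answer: 133225/81 ≈ 1644.8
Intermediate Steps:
l(S, O) = 3 + O*S (l(S, O) = (O + 0)*S + 3 = O*S + 3 = 3 + O*S)
H = 428/9 (H = 48 - 8/(9 + 9) = 48 - 8/18 = 48 - 8*1/18 = 48 - 4/9 = 428/9 ≈ 47.556)
V(T, E) = 3 - E
q(w) = -365/9 (q(w) = (3 - 1*(-4)) - 1*428/9 = (3 + 4) - 428/9 = 7 - 428/9 = -365/9)
q(V(-5, 1))² = (-365/9)² = 133225/81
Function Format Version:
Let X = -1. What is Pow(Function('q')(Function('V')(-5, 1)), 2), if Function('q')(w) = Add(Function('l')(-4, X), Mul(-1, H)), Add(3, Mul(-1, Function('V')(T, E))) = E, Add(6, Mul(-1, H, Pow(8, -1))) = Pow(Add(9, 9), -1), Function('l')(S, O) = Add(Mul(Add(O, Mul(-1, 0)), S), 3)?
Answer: Rational(133225, 81) ≈ 1644.8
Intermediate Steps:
Function('l')(S, O) = Add(3, Mul(O, S)) (Function('l')(S, O) = Add(Mul(Add(O, 0), S), 3) = Add(Mul(O, S), 3) = Add(3, Mul(O, S)))
H = Rational(428, 9) (H = Add(48, Mul(-8, Pow(Add(9, 9), -1))) = Add(48, Mul(-8, Pow(18, -1))) = Add(48, Mul(-8, Rational(1, 18))) = Add(48, Rational(-4, 9)) = Rational(428, 9) ≈ 47.556)
Function('V')(T, E) = Add(3, Mul(-1, E))
Function('q')(w) = Rational(-365, 9) (Function('q')(w) = Add(Add(3, Mul(-1, -4)), Mul(-1, Rational(428, 9))) = Add(Add(3, 4), Rational(-428, 9)) = Add(7, Rational(-428, 9)) = Rational(-365, 9))
Pow(Function('q')(Function('V')(-5, 1)), 2) = Pow(Rational(-365, 9), 2) = Rational(133225, 81)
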